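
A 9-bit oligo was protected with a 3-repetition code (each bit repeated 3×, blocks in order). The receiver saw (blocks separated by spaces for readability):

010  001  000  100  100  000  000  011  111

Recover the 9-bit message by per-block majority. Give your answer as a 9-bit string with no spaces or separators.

Block 1 (010): 1 one → 0
Block 2 (001): 1 one → 0
Block 3 (000): 0 ones → 0
Block 4 (100): 1 one → 0
Block 5 (100): 1 one → 0
Block 6 (000): 0 ones → 0
Block 7 (000): 0 ones → 0
Block 8 (011): 2 ones → 1
Block 9 (111): 3 ones → 1

000000011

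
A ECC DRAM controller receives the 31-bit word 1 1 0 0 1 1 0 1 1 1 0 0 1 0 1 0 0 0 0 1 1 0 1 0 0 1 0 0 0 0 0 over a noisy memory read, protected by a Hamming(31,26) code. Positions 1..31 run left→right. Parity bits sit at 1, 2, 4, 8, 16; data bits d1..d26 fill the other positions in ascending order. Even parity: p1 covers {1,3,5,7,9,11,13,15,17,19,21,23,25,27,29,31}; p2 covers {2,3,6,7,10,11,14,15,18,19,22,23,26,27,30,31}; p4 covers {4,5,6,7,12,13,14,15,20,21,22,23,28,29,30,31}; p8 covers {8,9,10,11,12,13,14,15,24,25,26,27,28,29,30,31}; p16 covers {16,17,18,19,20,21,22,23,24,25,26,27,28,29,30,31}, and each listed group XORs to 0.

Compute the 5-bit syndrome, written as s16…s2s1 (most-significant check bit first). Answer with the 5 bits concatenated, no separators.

00101

s1 (pos 1,3,5,7,9,11,13,15,17,19,21,23,25,27,29,31): 1⊕0⊕1⊕0⊕1⊕0⊕1⊕1⊕0⊕0⊕1⊕1⊕0⊕0⊕0⊕0 = 1
s2 (pos 2,3,6,7,10,11,14,15,18,19,22,23,26,27,30,31): 1⊕0⊕1⊕0⊕1⊕0⊕0⊕1⊕0⊕0⊕0⊕1⊕1⊕0⊕0⊕0 = 0
s4 (pos 4,5,6,7,12,13,14,15,20,21,22,23,28,29,30,31): 0⊕1⊕1⊕0⊕0⊕1⊕0⊕1⊕1⊕1⊕0⊕1⊕0⊕0⊕0⊕0 = 1
s8 (pos 8,9,10,11,12,13,14,15,24,25,26,27,28,29,30,31): 1⊕1⊕1⊕0⊕0⊕1⊕0⊕1⊕0⊕0⊕1⊕0⊕0⊕0⊕0⊕0 = 0
s16 (pos 16,17,18,19,20,21,22,23,24,25,26,27,28,29,30,31): 0⊕0⊕0⊕0⊕1⊕1⊕0⊕1⊕0⊕0⊕1⊕0⊕0⊕0⊕0⊕0 = 0
Syndrome s16…s1 = 00101 → error at position 5.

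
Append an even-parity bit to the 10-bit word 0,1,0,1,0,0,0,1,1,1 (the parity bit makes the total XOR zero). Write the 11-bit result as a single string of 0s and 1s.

01010001111

XOR of the 10 data bits: 0⊕1⊕0⊕1⊕0⊕0⊕0⊕1⊕1⊕1 = 1
Parity bit = 1 (so all 11 bits XOR to 0).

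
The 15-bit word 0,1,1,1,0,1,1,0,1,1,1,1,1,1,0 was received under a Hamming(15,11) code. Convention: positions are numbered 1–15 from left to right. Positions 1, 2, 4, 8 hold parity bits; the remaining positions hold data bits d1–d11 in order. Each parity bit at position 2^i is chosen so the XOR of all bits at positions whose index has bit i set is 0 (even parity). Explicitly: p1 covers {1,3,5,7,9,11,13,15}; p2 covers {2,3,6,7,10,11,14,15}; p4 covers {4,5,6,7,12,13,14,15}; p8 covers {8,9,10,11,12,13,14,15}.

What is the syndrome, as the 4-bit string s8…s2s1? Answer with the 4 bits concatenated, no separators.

0011

s1 (pos 1,3,5,7,9,11,13,15): 0⊕1⊕0⊕1⊕1⊕1⊕1⊕0 = 1
s2 (pos 2,3,6,7,10,11,14,15): 1⊕1⊕1⊕1⊕1⊕1⊕1⊕0 = 1
s4 (pos 4,5,6,7,12,13,14,15): 1⊕0⊕1⊕1⊕1⊕1⊕1⊕0 = 0
s8 (pos 8,9,10,11,12,13,14,15): 0⊕1⊕1⊕1⊕1⊕1⊕1⊕0 = 0
Syndrome s8…s1 = 0011 → error at position 3.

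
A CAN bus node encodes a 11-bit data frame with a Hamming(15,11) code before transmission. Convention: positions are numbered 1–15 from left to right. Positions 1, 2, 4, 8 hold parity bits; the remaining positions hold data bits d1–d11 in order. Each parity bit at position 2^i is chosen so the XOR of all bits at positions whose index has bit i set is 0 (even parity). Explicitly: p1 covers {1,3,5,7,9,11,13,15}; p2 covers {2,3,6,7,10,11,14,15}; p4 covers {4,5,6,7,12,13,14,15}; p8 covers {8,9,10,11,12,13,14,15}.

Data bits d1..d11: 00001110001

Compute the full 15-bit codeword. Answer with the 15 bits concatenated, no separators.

110100001110001

Place data at non-parity positions: p1 p2 0 p4 0 0 0 p8 1 1 1 0 0 0 1
p1 (pos 1,3,5,7,9,11,13,15): XOR of data positions = 0⊕0⊕0⊕1⊕1⊕0⊕1 = 1
p2 (pos 2,3,6,7,10,11,14,15): XOR of data positions = 0⊕0⊕0⊕1⊕1⊕0⊕1 = 1
p4 (pos 4,5,6,7,12,13,14,15): XOR of data positions = 0⊕0⊕0⊕0⊕0⊕0⊕1 = 1
p8 (pos 8,9,10,11,12,13,14,15): XOR of data positions = 1⊕1⊕1⊕0⊕0⊕0⊕1 = 0
Codeword: 110100001110001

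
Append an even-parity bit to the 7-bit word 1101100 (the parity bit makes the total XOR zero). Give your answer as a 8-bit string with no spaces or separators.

11011000

XOR of the 7 data bits: 1⊕1⊕0⊕1⊕1⊕0⊕0 = 0
Parity bit = 0 (so all 8 bits XOR to 0).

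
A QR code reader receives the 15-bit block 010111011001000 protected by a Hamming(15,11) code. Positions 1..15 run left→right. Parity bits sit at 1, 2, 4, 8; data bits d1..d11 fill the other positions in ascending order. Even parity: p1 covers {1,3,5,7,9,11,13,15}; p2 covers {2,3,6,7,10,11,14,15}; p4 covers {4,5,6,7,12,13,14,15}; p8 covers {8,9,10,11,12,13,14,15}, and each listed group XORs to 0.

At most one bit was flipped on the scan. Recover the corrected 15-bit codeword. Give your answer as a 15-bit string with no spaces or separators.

010111001001000

s1 (pos 1,3,5,7,9,11,13,15): 0⊕0⊕1⊕0⊕1⊕0⊕0⊕0 = 0
s2 (pos 2,3,6,7,10,11,14,15): 1⊕0⊕1⊕0⊕0⊕0⊕0⊕0 = 0
s4 (pos 4,5,6,7,12,13,14,15): 1⊕1⊕1⊕0⊕1⊕0⊕0⊕0 = 0
s8 (pos 8,9,10,11,12,13,14,15): 1⊕1⊕0⊕0⊕1⊕0⊕0⊕0 = 1
Syndrome s8…s1 = 1000 → error at position 8.
Flip position 8: 010111011001000 → 010111001001000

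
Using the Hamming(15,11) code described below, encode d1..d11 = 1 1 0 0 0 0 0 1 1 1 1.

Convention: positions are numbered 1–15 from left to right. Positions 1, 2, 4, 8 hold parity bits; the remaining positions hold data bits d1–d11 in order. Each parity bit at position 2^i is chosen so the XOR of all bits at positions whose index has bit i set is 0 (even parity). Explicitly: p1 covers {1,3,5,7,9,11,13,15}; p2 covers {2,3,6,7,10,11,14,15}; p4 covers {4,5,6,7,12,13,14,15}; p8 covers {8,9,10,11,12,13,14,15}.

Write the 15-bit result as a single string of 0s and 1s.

011110000001111

Place data at non-parity positions: p1 p2 1 p4 1 0 0 p8 0 0 0 1 1 1 1
p1 (pos 1,3,5,7,9,11,13,15): XOR of data positions = 1⊕1⊕0⊕0⊕0⊕1⊕1 = 0
p2 (pos 2,3,6,7,10,11,14,15): XOR of data positions = 1⊕0⊕0⊕0⊕0⊕1⊕1 = 1
p4 (pos 4,5,6,7,12,13,14,15): XOR of data positions = 1⊕0⊕0⊕1⊕1⊕1⊕1 = 1
p8 (pos 8,9,10,11,12,13,14,15): XOR of data positions = 0⊕0⊕0⊕1⊕1⊕1⊕1 = 0
Codeword: 011110000001111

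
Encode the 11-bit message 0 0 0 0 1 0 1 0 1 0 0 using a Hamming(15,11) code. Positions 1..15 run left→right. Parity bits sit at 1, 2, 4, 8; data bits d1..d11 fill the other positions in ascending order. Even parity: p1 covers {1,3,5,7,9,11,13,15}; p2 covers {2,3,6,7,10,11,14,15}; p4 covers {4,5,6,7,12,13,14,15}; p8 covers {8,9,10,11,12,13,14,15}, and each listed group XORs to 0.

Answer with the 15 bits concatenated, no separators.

Place data at non-parity positions: p1 p2 0 p4 0 0 0 p8 1 0 1 0 1 0 0
p1 (pos 1,3,5,7,9,11,13,15): XOR of data positions = 0⊕0⊕0⊕1⊕1⊕1⊕0 = 1
p2 (pos 2,3,6,7,10,11,14,15): XOR of data positions = 0⊕0⊕0⊕0⊕1⊕0⊕0 = 1
p4 (pos 4,5,6,7,12,13,14,15): XOR of data positions = 0⊕0⊕0⊕0⊕1⊕0⊕0 = 1
p8 (pos 8,9,10,11,12,13,14,15): XOR of data positions = 1⊕0⊕1⊕0⊕1⊕0⊕0 = 1
Codeword: 110100011010100

110100011010100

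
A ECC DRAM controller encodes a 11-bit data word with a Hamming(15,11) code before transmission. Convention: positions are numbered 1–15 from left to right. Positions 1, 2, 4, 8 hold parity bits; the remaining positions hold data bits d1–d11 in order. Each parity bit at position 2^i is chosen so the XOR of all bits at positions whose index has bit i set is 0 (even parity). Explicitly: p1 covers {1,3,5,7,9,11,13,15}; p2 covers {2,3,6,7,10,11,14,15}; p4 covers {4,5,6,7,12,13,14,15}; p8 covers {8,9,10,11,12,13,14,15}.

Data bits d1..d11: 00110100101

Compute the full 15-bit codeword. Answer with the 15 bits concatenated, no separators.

Place data at non-parity positions: p1 p2 0 p4 0 1 1 p8 0 1 0 0 1 0 1
p1 (pos 1,3,5,7,9,11,13,15): XOR of data positions = 0⊕0⊕1⊕0⊕0⊕1⊕1 = 1
p2 (pos 2,3,6,7,10,11,14,15): XOR of data positions = 0⊕1⊕1⊕1⊕0⊕0⊕1 = 0
p4 (pos 4,5,6,7,12,13,14,15): XOR of data positions = 0⊕1⊕1⊕0⊕1⊕0⊕1 = 0
p8 (pos 8,9,10,11,12,13,14,15): XOR of data positions = 0⊕1⊕0⊕0⊕1⊕0⊕1 = 1
Codeword: 100001110100101

100001110100101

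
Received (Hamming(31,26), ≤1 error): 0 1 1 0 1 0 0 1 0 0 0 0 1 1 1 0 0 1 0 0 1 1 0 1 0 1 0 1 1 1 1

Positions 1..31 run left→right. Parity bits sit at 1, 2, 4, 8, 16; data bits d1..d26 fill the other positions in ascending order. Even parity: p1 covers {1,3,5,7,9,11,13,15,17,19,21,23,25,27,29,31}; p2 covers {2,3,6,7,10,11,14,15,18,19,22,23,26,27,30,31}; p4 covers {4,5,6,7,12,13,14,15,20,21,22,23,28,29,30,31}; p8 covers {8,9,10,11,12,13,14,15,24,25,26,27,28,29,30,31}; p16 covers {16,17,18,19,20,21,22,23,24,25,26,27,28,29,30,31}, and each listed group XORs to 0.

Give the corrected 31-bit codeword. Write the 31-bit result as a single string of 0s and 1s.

0110100100001110011011010101111

s1 (pos 1,3,5,7,9,11,13,15,17,19,21,23,25,27,29,31): 0⊕1⊕1⊕0⊕0⊕0⊕1⊕1⊕0⊕0⊕1⊕0⊕0⊕0⊕1⊕1 = 1
s2 (pos 2,3,6,7,10,11,14,15,18,19,22,23,26,27,30,31): 1⊕1⊕0⊕0⊕0⊕0⊕1⊕1⊕1⊕0⊕1⊕0⊕1⊕0⊕1⊕1 = 1
s4 (pos 4,5,6,7,12,13,14,15,20,21,22,23,28,29,30,31): 0⊕1⊕0⊕0⊕0⊕1⊕1⊕1⊕0⊕1⊕1⊕0⊕1⊕1⊕1⊕1 = 0
s8 (pos 8,9,10,11,12,13,14,15,24,25,26,27,28,29,30,31): 1⊕0⊕0⊕0⊕0⊕1⊕1⊕1⊕1⊕0⊕1⊕0⊕1⊕1⊕1⊕1 = 0
s16 (pos 16,17,18,19,20,21,22,23,24,25,26,27,28,29,30,31): 0⊕0⊕1⊕0⊕0⊕1⊕1⊕0⊕1⊕0⊕1⊕0⊕1⊕1⊕1⊕1 = 1
Syndrome s16…s1 = 10011 → error at position 19.
Flip position 19: 0110100100001110010011010101111 → 0110100100001110011011010101111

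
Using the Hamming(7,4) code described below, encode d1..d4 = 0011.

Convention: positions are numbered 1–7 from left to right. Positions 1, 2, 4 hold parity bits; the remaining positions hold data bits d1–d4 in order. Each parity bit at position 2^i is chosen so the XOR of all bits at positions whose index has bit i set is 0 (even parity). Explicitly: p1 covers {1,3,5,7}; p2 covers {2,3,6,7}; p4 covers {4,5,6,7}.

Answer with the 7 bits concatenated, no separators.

1000011

Place data at non-parity positions: p1 p2 0 p4 0 1 1
p1 (pos 1,3,5,7): XOR of data positions = 0⊕0⊕1 = 1
p2 (pos 2,3,6,7): XOR of data positions = 0⊕1⊕1 = 0
p4 (pos 4,5,6,7): XOR of data positions = 0⊕1⊕1 = 0
Codeword: 1000011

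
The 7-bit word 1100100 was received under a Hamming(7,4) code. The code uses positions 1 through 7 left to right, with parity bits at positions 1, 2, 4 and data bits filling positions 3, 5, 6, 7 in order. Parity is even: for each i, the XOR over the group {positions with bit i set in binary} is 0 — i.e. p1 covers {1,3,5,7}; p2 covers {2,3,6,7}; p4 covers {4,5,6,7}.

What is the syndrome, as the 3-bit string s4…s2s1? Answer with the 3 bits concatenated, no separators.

s1 (pos 1,3,5,7): 1⊕0⊕1⊕0 = 0
s2 (pos 2,3,6,7): 1⊕0⊕0⊕0 = 1
s4 (pos 4,5,6,7): 0⊕1⊕0⊕0 = 1
Syndrome s4…s1 = 110 → error at position 6.

110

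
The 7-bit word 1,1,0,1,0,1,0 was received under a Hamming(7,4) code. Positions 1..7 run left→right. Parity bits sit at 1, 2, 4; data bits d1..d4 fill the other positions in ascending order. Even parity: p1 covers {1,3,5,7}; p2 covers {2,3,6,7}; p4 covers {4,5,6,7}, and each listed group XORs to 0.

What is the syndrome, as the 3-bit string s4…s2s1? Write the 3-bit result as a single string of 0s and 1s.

s1 (pos 1,3,5,7): 1⊕0⊕0⊕0 = 1
s2 (pos 2,3,6,7): 1⊕0⊕1⊕0 = 0
s4 (pos 4,5,6,7): 1⊕0⊕1⊕0 = 0
Syndrome s4…s1 = 001 → error at position 1.

001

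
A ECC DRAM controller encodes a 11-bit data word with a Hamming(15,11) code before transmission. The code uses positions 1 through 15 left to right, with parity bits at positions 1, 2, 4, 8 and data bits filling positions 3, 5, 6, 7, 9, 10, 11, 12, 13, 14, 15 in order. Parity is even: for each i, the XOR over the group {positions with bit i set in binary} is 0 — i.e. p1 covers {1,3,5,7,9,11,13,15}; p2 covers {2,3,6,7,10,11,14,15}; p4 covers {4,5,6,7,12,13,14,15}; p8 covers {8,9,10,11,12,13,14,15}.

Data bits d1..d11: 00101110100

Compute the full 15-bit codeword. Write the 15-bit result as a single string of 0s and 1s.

110001001110100

Place data at non-parity positions: p1 p2 0 p4 0 1 0 p8 1 1 1 0 1 0 0
p1 (pos 1,3,5,7,9,11,13,15): XOR of data positions = 0⊕0⊕0⊕1⊕1⊕1⊕0 = 1
p2 (pos 2,3,6,7,10,11,14,15): XOR of data positions = 0⊕1⊕0⊕1⊕1⊕0⊕0 = 1
p4 (pos 4,5,6,7,12,13,14,15): XOR of data positions = 0⊕1⊕0⊕0⊕1⊕0⊕0 = 0
p8 (pos 8,9,10,11,12,13,14,15): XOR of data positions = 1⊕1⊕1⊕0⊕1⊕0⊕0 = 0
Codeword: 110001001110100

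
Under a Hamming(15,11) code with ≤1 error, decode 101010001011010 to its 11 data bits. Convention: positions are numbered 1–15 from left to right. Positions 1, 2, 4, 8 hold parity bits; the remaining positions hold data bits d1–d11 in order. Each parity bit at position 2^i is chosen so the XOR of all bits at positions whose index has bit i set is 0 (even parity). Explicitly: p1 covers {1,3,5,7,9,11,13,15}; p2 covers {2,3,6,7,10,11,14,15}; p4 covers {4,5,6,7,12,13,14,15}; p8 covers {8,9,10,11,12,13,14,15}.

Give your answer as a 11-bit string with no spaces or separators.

s1 (pos 1,3,5,7,9,11,13,15): 1⊕1⊕1⊕0⊕1⊕1⊕0⊕0 = 1
s2 (pos 2,3,6,7,10,11,14,15): 0⊕1⊕0⊕0⊕0⊕1⊕1⊕0 = 1
s4 (pos 4,5,6,7,12,13,14,15): 0⊕1⊕0⊕0⊕1⊕0⊕1⊕0 = 1
s8 (pos 8,9,10,11,12,13,14,15): 0⊕1⊕0⊕1⊕1⊕0⊕1⊕0 = 0
Syndrome s8…s1 = 0111 → error at position 7.
Flip position 7: 101010001011010 → 101010101011010
Read data bits from positions 3,5,6,7,9,10,11,12,13,14,15: 11011011010

11011011010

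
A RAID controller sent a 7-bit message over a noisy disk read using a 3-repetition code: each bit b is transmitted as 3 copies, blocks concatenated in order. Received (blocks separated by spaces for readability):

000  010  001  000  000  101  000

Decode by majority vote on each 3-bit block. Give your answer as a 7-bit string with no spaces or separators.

0000010

Block 1 (000): 0 ones → 0
Block 2 (010): 1 one → 0
Block 3 (001): 1 one → 0
Block 4 (000): 0 ones → 0
Block 5 (000): 0 ones → 0
Block 6 (101): 2 ones → 1
Block 7 (000): 0 ones → 0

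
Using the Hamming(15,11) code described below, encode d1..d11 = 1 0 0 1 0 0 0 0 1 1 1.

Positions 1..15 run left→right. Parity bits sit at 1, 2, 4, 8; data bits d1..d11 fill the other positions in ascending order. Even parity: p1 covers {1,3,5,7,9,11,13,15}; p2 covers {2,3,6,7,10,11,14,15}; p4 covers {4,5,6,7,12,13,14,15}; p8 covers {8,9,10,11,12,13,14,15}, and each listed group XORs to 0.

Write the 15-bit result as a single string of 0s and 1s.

001000110000111

Place data at non-parity positions: p1 p2 1 p4 0 0 1 p8 0 0 0 0 1 1 1
p1 (pos 1,3,5,7,9,11,13,15): XOR of data positions = 1⊕0⊕1⊕0⊕0⊕1⊕1 = 0
p2 (pos 2,3,6,7,10,11,14,15): XOR of data positions = 1⊕0⊕1⊕0⊕0⊕1⊕1 = 0
p4 (pos 4,5,6,7,12,13,14,15): XOR of data positions = 0⊕0⊕1⊕0⊕1⊕1⊕1 = 0
p8 (pos 8,9,10,11,12,13,14,15): XOR of data positions = 0⊕0⊕0⊕0⊕1⊕1⊕1 = 1
Codeword: 001000110000111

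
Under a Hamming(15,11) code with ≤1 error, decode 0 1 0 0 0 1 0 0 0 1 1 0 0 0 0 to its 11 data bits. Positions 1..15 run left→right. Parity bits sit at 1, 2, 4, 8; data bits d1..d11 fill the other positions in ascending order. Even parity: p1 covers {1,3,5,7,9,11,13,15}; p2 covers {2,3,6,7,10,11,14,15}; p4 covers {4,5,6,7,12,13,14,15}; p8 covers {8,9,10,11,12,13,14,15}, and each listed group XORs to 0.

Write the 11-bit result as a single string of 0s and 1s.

s1 (pos 1,3,5,7,9,11,13,15): 0⊕0⊕0⊕0⊕0⊕1⊕0⊕0 = 1
s2 (pos 2,3,6,7,10,11,14,15): 1⊕0⊕1⊕0⊕1⊕1⊕0⊕0 = 0
s4 (pos 4,5,6,7,12,13,14,15): 0⊕0⊕1⊕0⊕0⊕0⊕0⊕0 = 1
s8 (pos 8,9,10,11,12,13,14,15): 0⊕0⊕1⊕1⊕0⊕0⊕0⊕0 = 0
Syndrome s8…s1 = 0101 → error at position 5.
Flip position 5: 010001000110000 → 010011000110000
Read data bits from positions 3,5,6,7,9,10,11,12,13,14,15: 01100110000

01100110000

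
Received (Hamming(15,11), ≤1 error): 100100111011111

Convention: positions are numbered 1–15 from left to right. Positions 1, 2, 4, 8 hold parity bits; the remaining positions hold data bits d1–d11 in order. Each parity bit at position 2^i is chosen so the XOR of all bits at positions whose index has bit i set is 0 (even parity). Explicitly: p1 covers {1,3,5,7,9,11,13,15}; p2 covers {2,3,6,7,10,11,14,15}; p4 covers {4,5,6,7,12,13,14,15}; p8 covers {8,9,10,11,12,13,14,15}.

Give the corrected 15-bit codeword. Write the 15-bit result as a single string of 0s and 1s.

100100101011111

s1 (pos 1,3,5,7,9,11,13,15): 1⊕0⊕0⊕1⊕1⊕1⊕1⊕1 = 0
s2 (pos 2,3,6,7,10,11,14,15): 0⊕0⊕0⊕1⊕0⊕1⊕1⊕1 = 0
s4 (pos 4,5,6,7,12,13,14,15): 1⊕0⊕0⊕1⊕1⊕1⊕1⊕1 = 0
s8 (pos 8,9,10,11,12,13,14,15): 1⊕1⊕0⊕1⊕1⊕1⊕1⊕1 = 1
Syndrome s8…s1 = 1000 → error at position 8.
Flip position 8: 100100111011111 → 100100101011111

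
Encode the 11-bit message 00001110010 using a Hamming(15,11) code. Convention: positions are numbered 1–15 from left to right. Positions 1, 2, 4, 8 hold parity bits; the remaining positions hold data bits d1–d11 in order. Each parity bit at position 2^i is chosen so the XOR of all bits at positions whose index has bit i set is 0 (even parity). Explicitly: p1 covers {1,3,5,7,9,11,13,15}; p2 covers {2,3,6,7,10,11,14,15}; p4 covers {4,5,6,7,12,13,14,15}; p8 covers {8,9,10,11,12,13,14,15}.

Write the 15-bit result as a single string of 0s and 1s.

010100001110010

Place data at non-parity positions: p1 p2 0 p4 0 0 0 p8 1 1 1 0 0 1 0
p1 (pos 1,3,5,7,9,11,13,15): XOR of data positions = 0⊕0⊕0⊕1⊕1⊕0⊕0 = 0
p2 (pos 2,3,6,7,10,11,14,15): XOR of data positions = 0⊕0⊕0⊕1⊕1⊕1⊕0 = 1
p4 (pos 4,5,6,7,12,13,14,15): XOR of data positions = 0⊕0⊕0⊕0⊕0⊕1⊕0 = 1
p8 (pos 8,9,10,11,12,13,14,15): XOR of data positions = 1⊕1⊕1⊕0⊕0⊕1⊕0 = 0
Codeword: 010100001110010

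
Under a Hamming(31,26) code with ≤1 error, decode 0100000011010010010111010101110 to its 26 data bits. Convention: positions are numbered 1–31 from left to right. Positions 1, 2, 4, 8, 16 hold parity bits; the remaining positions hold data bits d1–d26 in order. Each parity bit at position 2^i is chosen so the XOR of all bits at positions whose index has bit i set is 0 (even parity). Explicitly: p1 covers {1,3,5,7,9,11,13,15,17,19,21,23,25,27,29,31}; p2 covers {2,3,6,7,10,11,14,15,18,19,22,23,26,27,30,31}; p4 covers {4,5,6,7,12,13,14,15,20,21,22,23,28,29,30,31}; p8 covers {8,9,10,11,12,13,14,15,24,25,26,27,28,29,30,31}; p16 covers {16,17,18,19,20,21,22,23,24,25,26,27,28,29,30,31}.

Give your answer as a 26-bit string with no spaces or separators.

s1 (pos 1,3,5,7,9,11,13,15,17,19,21,23,25,27,29,31): 0⊕0⊕0⊕0⊕1⊕0⊕0⊕1⊕0⊕0⊕1⊕0⊕0⊕0⊕1⊕0 = 0
s2 (pos 2,3,6,7,10,11,14,15,18,19,22,23,26,27,30,31): 1⊕0⊕0⊕0⊕1⊕0⊕0⊕1⊕1⊕0⊕1⊕0⊕1⊕0⊕1⊕0 = 1
s4 (pos 4,5,6,7,12,13,14,15,20,21,22,23,28,29,30,31): 0⊕0⊕0⊕0⊕1⊕0⊕0⊕1⊕1⊕1⊕1⊕0⊕1⊕1⊕1⊕0 = 0
s8 (pos 8,9,10,11,12,13,14,15,24,25,26,27,28,29,30,31): 0⊕1⊕1⊕0⊕1⊕0⊕0⊕1⊕1⊕0⊕1⊕0⊕1⊕1⊕1⊕0 = 1
s16 (pos 16,17,18,19,20,21,22,23,24,25,26,27,28,29,30,31): 0⊕0⊕1⊕0⊕1⊕1⊕1⊕0⊕1⊕0⊕1⊕0⊕1⊕1⊕1⊕0 = 1
Syndrome s16…s1 = 11010 → error at position 26.
Flip position 26: 0100000011010010010111010101110 → 0100000011010010010111010001110
Read data bits from positions 3,5,6,7,9,10,11,12,13,14,15,17,18,19,20,21,22,23,24,25,26,27,28,29,30,31: 00001101001010111010001110

00001101001010111010001110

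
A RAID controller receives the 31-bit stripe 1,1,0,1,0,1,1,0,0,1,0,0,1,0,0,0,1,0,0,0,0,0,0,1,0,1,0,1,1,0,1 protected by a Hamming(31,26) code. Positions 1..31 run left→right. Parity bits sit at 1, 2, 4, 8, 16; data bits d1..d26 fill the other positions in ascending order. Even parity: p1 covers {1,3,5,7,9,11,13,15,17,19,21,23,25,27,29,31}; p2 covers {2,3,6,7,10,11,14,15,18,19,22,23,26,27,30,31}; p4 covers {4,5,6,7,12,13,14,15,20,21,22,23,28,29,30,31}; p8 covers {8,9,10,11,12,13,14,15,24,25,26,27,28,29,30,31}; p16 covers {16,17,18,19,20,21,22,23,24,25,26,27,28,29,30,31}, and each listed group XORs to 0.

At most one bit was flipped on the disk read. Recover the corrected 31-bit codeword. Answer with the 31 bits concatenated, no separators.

s1 (pos 1,3,5,7,9,11,13,15,17,19,21,23,25,27,29,31): 1⊕0⊕0⊕1⊕0⊕0⊕1⊕0⊕1⊕0⊕0⊕0⊕0⊕0⊕1⊕1 = 0
s2 (pos 2,3,6,7,10,11,14,15,18,19,22,23,26,27,30,31): 1⊕0⊕1⊕1⊕1⊕0⊕0⊕0⊕0⊕0⊕0⊕0⊕1⊕0⊕0⊕1 = 0
s4 (pos 4,5,6,7,12,13,14,15,20,21,22,23,28,29,30,31): 1⊕0⊕1⊕1⊕0⊕1⊕0⊕0⊕0⊕0⊕0⊕0⊕1⊕1⊕0⊕1 = 1
s8 (pos 8,9,10,11,12,13,14,15,24,25,26,27,28,29,30,31): 0⊕0⊕1⊕0⊕0⊕1⊕0⊕0⊕1⊕0⊕1⊕0⊕1⊕1⊕0⊕1 = 1
s16 (pos 16,17,18,19,20,21,22,23,24,25,26,27,28,29,30,31): 0⊕1⊕0⊕0⊕0⊕0⊕0⊕0⊕1⊕0⊕1⊕0⊕1⊕1⊕0⊕1 = 0
Syndrome s16…s1 = 01100 → error at position 12.
Flip position 12: 1101011001001000100000010101101 → 1101011001011000100000010101101

1101011001011000100000010101101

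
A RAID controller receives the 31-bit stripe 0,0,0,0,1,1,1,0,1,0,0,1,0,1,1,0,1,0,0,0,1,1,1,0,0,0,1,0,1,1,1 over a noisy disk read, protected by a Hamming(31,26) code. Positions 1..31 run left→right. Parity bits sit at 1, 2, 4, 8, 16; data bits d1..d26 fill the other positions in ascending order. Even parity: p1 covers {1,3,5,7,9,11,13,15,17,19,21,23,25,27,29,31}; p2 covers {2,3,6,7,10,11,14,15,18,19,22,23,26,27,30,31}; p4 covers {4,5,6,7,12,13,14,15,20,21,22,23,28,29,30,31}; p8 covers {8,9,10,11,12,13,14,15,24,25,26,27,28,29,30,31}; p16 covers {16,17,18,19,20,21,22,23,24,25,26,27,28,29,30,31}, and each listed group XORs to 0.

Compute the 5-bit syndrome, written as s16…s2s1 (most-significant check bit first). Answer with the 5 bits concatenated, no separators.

s1 (pos 1,3,5,7,9,11,13,15,17,19,21,23,25,27,29,31): 0⊕0⊕1⊕1⊕1⊕0⊕0⊕1⊕1⊕0⊕1⊕1⊕0⊕1⊕1⊕1 = 0
s2 (pos 2,3,6,7,10,11,14,15,18,19,22,23,26,27,30,31): 0⊕0⊕1⊕1⊕0⊕0⊕1⊕1⊕0⊕0⊕1⊕1⊕0⊕1⊕1⊕1 = 1
s4 (pos 4,5,6,7,12,13,14,15,20,21,22,23,28,29,30,31): 0⊕1⊕1⊕1⊕1⊕0⊕1⊕1⊕0⊕1⊕1⊕1⊕0⊕1⊕1⊕1 = 0
s8 (pos 8,9,10,11,12,13,14,15,24,25,26,27,28,29,30,31): 0⊕1⊕0⊕0⊕1⊕0⊕1⊕1⊕0⊕0⊕0⊕1⊕0⊕1⊕1⊕1 = 0
s16 (pos 16,17,18,19,20,21,22,23,24,25,26,27,28,29,30,31): 0⊕1⊕0⊕0⊕0⊕1⊕1⊕1⊕0⊕0⊕0⊕1⊕0⊕1⊕1⊕1 = 0
Syndrome s16…s1 = 00010 → error at position 2.

00010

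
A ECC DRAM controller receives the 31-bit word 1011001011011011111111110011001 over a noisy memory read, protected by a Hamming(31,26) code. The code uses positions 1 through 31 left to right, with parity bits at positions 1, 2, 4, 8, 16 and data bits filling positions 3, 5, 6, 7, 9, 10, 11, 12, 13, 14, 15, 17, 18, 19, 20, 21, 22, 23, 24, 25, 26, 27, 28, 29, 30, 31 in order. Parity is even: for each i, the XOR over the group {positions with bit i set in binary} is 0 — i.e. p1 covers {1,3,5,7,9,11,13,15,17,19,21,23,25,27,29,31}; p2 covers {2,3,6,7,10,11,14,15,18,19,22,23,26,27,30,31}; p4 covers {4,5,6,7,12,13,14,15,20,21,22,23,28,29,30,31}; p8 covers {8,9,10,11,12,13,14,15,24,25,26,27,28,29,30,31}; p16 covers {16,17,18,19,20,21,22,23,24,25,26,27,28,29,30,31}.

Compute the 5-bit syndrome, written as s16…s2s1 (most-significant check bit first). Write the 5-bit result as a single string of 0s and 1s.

01100

s1 (pos 1,3,5,7,9,11,13,15,17,19,21,23,25,27,29,31): 1⊕1⊕0⊕1⊕1⊕0⊕1⊕1⊕1⊕1⊕1⊕1⊕0⊕1⊕0⊕1 = 0
s2 (pos 2,3,6,7,10,11,14,15,18,19,22,23,26,27,30,31): 0⊕1⊕0⊕1⊕1⊕0⊕0⊕1⊕1⊕1⊕1⊕1⊕0⊕1⊕0⊕1 = 0
s4 (pos 4,5,6,7,12,13,14,15,20,21,22,23,28,29,30,31): 1⊕0⊕0⊕1⊕1⊕1⊕0⊕1⊕1⊕1⊕1⊕1⊕1⊕0⊕0⊕1 = 1
s8 (pos 8,9,10,11,12,13,14,15,24,25,26,27,28,29,30,31): 0⊕1⊕1⊕0⊕1⊕1⊕0⊕1⊕1⊕0⊕0⊕1⊕1⊕0⊕0⊕1 = 1
s16 (pos 16,17,18,19,20,21,22,23,24,25,26,27,28,29,30,31): 1⊕1⊕1⊕1⊕1⊕1⊕1⊕1⊕1⊕0⊕0⊕1⊕1⊕0⊕0⊕1 = 0
Syndrome s16…s1 = 01100 → error at position 12.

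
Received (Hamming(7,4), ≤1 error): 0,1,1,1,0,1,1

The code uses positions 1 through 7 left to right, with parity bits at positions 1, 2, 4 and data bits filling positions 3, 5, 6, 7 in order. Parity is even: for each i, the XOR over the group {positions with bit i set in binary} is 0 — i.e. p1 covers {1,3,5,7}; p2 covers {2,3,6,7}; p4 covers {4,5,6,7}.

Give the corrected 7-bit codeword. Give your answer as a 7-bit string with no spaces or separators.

0110011

s1 (pos 1,3,5,7): 0⊕1⊕0⊕1 = 0
s2 (pos 2,3,6,7): 1⊕1⊕1⊕1 = 0
s4 (pos 4,5,6,7): 1⊕0⊕1⊕1 = 1
Syndrome s4…s1 = 100 → error at position 4.
Flip position 4: 0111011 → 0110011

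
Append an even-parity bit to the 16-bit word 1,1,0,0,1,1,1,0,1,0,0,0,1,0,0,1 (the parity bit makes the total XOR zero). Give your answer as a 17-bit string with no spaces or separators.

XOR of the 16 data bits: 1⊕1⊕0⊕0⊕1⊕1⊕1⊕0⊕1⊕0⊕0⊕0⊕1⊕0⊕0⊕1 = 0
Parity bit = 0 (so all 17 bits XOR to 0).

11001110100010010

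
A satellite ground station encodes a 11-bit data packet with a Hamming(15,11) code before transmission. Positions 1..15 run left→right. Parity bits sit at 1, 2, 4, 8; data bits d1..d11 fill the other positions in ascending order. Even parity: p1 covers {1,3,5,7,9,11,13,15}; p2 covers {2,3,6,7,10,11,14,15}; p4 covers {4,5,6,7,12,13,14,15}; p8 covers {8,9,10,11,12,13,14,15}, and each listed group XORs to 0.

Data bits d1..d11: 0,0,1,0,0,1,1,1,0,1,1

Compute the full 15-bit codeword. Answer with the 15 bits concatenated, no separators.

Place data at non-parity positions: p1 p2 0 p4 0 1 0 p8 0 1 1 1 0 1 1
p1 (pos 1,3,5,7,9,11,13,15): XOR of data positions = 0⊕0⊕0⊕0⊕1⊕0⊕1 = 0
p2 (pos 2,3,6,7,10,11,14,15): XOR of data positions = 0⊕1⊕0⊕1⊕1⊕1⊕1 = 1
p4 (pos 4,5,6,7,12,13,14,15): XOR of data positions = 0⊕1⊕0⊕1⊕0⊕1⊕1 = 0
p8 (pos 8,9,10,11,12,13,14,15): XOR of data positions = 0⊕1⊕1⊕1⊕0⊕1⊕1 = 1
Codeword: 010001010111011

010001010111011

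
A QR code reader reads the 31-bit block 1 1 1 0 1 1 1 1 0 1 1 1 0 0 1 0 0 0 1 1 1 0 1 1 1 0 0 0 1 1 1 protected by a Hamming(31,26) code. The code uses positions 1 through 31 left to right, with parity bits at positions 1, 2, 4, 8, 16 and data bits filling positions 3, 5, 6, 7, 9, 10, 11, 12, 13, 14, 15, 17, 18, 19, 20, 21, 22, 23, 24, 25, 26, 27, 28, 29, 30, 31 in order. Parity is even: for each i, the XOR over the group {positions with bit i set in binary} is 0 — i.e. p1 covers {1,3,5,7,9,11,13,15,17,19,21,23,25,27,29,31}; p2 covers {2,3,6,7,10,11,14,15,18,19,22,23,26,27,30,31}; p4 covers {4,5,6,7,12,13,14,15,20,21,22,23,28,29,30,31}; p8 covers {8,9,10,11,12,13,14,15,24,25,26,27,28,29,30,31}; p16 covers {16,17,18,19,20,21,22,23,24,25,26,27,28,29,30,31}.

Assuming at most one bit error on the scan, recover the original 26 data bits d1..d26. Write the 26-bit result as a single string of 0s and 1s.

11110111001001111111000111

s1 (pos 1,3,5,7,9,11,13,15,17,19,21,23,25,27,29,31): 1⊕1⊕1⊕1⊕0⊕1⊕0⊕1⊕0⊕1⊕1⊕1⊕1⊕0⊕1⊕1 = 0
s2 (pos 2,3,6,7,10,11,14,15,18,19,22,23,26,27,30,31): 1⊕1⊕1⊕1⊕1⊕1⊕0⊕1⊕0⊕1⊕0⊕1⊕0⊕0⊕1⊕1 = 1
s4 (pos 4,5,6,7,12,13,14,15,20,21,22,23,28,29,30,31): 0⊕1⊕1⊕1⊕1⊕0⊕0⊕1⊕1⊕1⊕0⊕1⊕0⊕1⊕1⊕1 = 1
s8 (pos 8,9,10,11,12,13,14,15,24,25,26,27,28,29,30,31): 1⊕0⊕1⊕1⊕1⊕0⊕0⊕1⊕1⊕1⊕0⊕0⊕0⊕1⊕1⊕1 = 0
s16 (pos 16,17,18,19,20,21,22,23,24,25,26,27,28,29,30,31): 0⊕0⊕0⊕1⊕1⊕1⊕0⊕1⊕1⊕1⊕0⊕0⊕0⊕1⊕1⊕1 = 1
Syndrome s16…s1 = 10110 → error at position 22.
Flip position 22: 1110111101110010001110111000111 → 1110111101110010001111111000111
Read data bits from positions 3,5,6,7,9,10,11,12,13,14,15,17,18,19,20,21,22,23,24,25,26,27,28,29,30,31: 11110111001001111111000111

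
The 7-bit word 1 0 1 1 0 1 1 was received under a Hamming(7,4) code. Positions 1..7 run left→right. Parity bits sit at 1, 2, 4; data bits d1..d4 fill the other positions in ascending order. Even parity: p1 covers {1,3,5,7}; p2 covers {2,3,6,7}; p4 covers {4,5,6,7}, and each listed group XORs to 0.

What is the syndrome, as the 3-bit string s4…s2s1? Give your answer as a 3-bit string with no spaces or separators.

111

s1 (pos 1,3,5,7): 1⊕1⊕0⊕1 = 1
s2 (pos 2,3,6,7): 0⊕1⊕1⊕1 = 1
s4 (pos 4,5,6,7): 1⊕0⊕1⊕1 = 1
Syndrome s4…s1 = 111 → error at position 7.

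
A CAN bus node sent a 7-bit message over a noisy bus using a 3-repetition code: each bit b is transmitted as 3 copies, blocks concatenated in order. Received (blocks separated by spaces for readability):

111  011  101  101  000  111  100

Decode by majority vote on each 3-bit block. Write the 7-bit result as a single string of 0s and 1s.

1111010

Block 1 (111): 3 ones → 1
Block 2 (011): 2 ones → 1
Block 3 (101): 2 ones → 1
Block 4 (101): 2 ones → 1
Block 5 (000): 0 ones → 0
Block 6 (111): 3 ones → 1
Block 7 (100): 1 one → 0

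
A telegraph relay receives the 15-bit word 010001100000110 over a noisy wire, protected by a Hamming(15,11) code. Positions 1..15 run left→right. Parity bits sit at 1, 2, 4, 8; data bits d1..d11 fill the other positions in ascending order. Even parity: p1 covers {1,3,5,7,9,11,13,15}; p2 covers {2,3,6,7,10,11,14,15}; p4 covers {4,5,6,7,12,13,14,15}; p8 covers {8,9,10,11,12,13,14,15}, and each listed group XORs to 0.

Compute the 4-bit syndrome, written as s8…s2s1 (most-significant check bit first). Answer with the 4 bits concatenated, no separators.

s1 (pos 1,3,5,7,9,11,13,15): 0⊕0⊕0⊕1⊕0⊕0⊕1⊕0 = 0
s2 (pos 2,3,6,7,10,11,14,15): 1⊕0⊕1⊕1⊕0⊕0⊕1⊕0 = 0
s4 (pos 4,5,6,7,12,13,14,15): 0⊕0⊕1⊕1⊕0⊕1⊕1⊕0 = 0
s8 (pos 8,9,10,11,12,13,14,15): 0⊕0⊕0⊕0⊕0⊕1⊕1⊕0 = 0
Syndrome s8…s1 = 0000 → no error.

0000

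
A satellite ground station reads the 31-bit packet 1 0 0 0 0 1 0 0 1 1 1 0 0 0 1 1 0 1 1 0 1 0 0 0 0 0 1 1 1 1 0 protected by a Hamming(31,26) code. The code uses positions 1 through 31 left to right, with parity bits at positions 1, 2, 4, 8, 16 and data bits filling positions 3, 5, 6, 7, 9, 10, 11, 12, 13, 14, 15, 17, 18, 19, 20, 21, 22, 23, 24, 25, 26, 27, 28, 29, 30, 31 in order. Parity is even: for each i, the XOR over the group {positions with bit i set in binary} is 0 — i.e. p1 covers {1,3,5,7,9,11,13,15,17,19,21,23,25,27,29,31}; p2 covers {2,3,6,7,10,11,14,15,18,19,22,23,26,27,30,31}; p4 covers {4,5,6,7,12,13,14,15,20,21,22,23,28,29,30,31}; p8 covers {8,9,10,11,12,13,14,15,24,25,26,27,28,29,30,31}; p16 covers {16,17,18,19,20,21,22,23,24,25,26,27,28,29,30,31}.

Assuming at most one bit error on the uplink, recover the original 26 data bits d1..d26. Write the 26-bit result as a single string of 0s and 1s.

00101110001011010000011110

s1 (pos 1,3,5,7,9,11,13,15,17,19,21,23,25,27,29,31): 1⊕0⊕0⊕0⊕1⊕1⊕0⊕1⊕0⊕1⊕1⊕0⊕0⊕1⊕1⊕0 = 0
s2 (pos 2,3,6,7,10,11,14,15,18,19,22,23,26,27,30,31): 0⊕0⊕1⊕0⊕1⊕1⊕0⊕1⊕1⊕1⊕0⊕0⊕0⊕1⊕1⊕0 = 0
s4 (pos 4,5,6,7,12,13,14,15,20,21,22,23,28,29,30,31): 0⊕0⊕1⊕0⊕0⊕0⊕0⊕1⊕0⊕1⊕0⊕0⊕1⊕1⊕1⊕0 = 0
s8 (pos 8,9,10,11,12,13,14,15,24,25,26,27,28,29,30,31): 0⊕1⊕1⊕1⊕0⊕0⊕0⊕1⊕0⊕0⊕0⊕1⊕1⊕1⊕1⊕0 = 0
s16 (pos 16,17,18,19,20,21,22,23,24,25,26,27,28,29,30,31): 1⊕0⊕1⊕1⊕0⊕1⊕0⊕0⊕0⊕0⊕0⊕1⊕1⊕1⊕1⊕0 = 0
Syndrome s16…s1 = 00000 → no error.
Read data bits from positions 3,5,6,7,9,10,11,12,13,14,15,17,18,19,20,21,22,23,24,25,26,27,28,29,30,31: 00101110001011010000011110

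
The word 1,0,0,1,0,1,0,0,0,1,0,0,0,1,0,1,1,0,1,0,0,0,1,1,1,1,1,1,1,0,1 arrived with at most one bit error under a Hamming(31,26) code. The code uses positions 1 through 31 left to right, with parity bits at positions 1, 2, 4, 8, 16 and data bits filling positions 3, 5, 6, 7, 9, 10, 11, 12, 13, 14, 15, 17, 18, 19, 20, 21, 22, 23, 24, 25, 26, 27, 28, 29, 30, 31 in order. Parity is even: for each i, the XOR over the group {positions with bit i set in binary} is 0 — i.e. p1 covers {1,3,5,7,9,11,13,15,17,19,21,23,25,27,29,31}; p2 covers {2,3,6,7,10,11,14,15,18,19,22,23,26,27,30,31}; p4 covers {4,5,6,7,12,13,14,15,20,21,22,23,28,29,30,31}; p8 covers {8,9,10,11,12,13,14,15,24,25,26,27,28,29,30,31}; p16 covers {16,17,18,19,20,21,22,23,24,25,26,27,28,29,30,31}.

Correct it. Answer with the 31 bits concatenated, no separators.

1001010001000101101000111110101

s1 (pos 1,3,5,7,9,11,13,15,17,19,21,23,25,27,29,31): 1⊕0⊕0⊕0⊕0⊕0⊕0⊕0⊕1⊕1⊕0⊕1⊕1⊕1⊕1⊕1 = 0
s2 (pos 2,3,6,7,10,11,14,15,18,19,22,23,26,27,30,31): 0⊕0⊕1⊕0⊕1⊕0⊕1⊕0⊕0⊕1⊕0⊕1⊕1⊕1⊕0⊕1 = 0
s4 (pos 4,5,6,7,12,13,14,15,20,21,22,23,28,29,30,31): 1⊕0⊕1⊕0⊕0⊕0⊕1⊕0⊕0⊕0⊕0⊕1⊕1⊕1⊕0⊕1 = 1
s8 (pos 8,9,10,11,12,13,14,15,24,25,26,27,28,29,30,31): 0⊕0⊕1⊕0⊕0⊕0⊕1⊕0⊕1⊕1⊕1⊕1⊕1⊕1⊕0⊕1 = 1
s16 (pos 16,17,18,19,20,21,22,23,24,25,26,27,28,29,30,31): 1⊕1⊕0⊕1⊕0⊕0⊕0⊕1⊕1⊕1⊕1⊕1⊕1⊕1⊕0⊕1 = 1
Syndrome s16…s1 = 11100 → error at position 28.
Flip position 28: 1001010001000101101000111111101 → 1001010001000101101000111110101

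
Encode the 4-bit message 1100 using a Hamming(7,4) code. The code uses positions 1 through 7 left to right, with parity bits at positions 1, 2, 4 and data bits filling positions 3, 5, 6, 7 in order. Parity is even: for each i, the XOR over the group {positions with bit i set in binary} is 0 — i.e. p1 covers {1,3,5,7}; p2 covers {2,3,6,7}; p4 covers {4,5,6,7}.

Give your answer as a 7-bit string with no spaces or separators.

0111100

Place data at non-parity positions: p1 p2 1 p4 1 0 0
p1 (pos 1,3,5,7): XOR of data positions = 1⊕1⊕0 = 0
p2 (pos 2,3,6,7): XOR of data positions = 1⊕0⊕0 = 1
p4 (pos 4,5,6,7): XOR of data positions = 1⊕0⊕0 = 1
Codeword: 0111100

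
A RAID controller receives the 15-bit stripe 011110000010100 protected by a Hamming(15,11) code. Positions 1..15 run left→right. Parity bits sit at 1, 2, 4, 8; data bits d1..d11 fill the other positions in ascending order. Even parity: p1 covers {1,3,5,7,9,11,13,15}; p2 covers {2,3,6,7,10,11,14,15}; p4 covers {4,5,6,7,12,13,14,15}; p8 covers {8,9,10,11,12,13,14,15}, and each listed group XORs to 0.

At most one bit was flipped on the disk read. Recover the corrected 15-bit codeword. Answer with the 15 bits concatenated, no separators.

011111000010100

s1 (pos 1,3,5,7,9,11,13,15): 0⊕1⊕1⊕0⊕0⊕1⊕1⊕0 = 0
s2 (pos 2,3,6,7,10,11,14,15): 1⊕1⊕0⊕0⊕0⊕1⊕0⊕0 = 1
s4 (pos 4,5,6,7,12,13,14,15): 1⊕1⊕0⊕0⊕0⊕1⊕0⊕0 = 1
s8 (pos 8,9,10,11,12,13,14,15): 0⊕0⊕0⊕1⊕0⊕1⊕0⊕0 = 0
Syndrome s8…s1 = 0110 → error at position 6.
Flip position 6: 011110000010100 → 011111000010100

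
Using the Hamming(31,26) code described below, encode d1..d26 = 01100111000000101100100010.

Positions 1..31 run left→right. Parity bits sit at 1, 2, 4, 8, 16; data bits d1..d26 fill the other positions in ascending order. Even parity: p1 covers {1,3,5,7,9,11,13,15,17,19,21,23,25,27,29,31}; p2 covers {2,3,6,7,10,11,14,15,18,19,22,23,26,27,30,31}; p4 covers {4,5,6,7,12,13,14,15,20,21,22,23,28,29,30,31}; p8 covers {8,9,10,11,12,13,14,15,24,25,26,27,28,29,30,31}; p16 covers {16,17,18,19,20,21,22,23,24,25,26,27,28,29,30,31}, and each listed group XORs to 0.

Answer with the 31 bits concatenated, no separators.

Place data at non-parity positions: p1 p2 0 p4 1 1 0 p8 0 1 1 1 0 0 0 p16 0 0 0 1 0 1 1 0 0 1 0 0 0 1 0
p1 (pos 1,3,5,7,9,11,13,15,17,19,21,23,25,27,29,31): XOR of data positions = 0⊕1⊕0⊕0⊕1⊕0⊕0⊕0⊕0⊕0⊕1⊕0⊕0⊕0⊕0 = 1
p2 (pos 2,3,6,7,10,11,14,15,18,19,22,23,26,27,30,31): XOR of data positions = 0⊕1⊕0⊕1⊕1⊕0⊕0⊕0⊕0⊕1⊕1⊕1⊕0⊕1⊕0 = 1
p4 (pos 4,5,6,7,12,13,14,15,20,21,22,23,28,29,30,31): XOR of data positions = 1⊕1⊕0⊕1⊕0⊕0⊕0⊕1⊕0⊕1⊕1⊕0⊕0⊕1⊕0 = 1
p8 (pos 8,9,10,11,12,13,14,15,24,25,26,27,28,29,30,31): XOR of data positions = 0⊕1⊕1⊕1⊕0⊕0⊕0⊕0⊕0⊕1⊕0⊕0⊕0⊕1⊕0 = 1
p16 (pos 16,17,18,19,20,21,22,23,24,25,26,27,28,29,30,31): XOR of data positions = 0⊕0⊕0⊕1⊕0⊕1⊕1⊕0⊕0⊕1⊕0⊕0⊕0⊕1⊕0 = 1
Codeword: 1101110101110001000101100100010

1101110101110001000101100100010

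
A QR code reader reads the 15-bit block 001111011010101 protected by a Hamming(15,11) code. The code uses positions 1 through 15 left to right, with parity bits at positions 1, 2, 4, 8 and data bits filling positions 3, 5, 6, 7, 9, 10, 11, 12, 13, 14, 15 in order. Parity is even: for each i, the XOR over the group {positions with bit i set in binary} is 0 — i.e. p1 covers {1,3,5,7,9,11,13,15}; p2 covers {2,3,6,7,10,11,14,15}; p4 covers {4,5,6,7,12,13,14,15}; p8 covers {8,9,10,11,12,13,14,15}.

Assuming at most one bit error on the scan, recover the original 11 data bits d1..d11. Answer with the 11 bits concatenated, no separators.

s1 (pos 1,3,5,7,9,11,13,15): 0⊕1⊕1⊕0⊕1⊕1⊕1⊕1 = 0
s2 (pos 2,3,6,7,10,11,14,15): 0⊕1⊕1⊕0⊕0⊕1⊕0⊕1 = 0
s4 (pos 4,5,6,7,12,13,14,15): 1⊕1⊕1⊕0⊕0⊕1⊕0⊕1 = 1
s8 (pos 8,9,10,11,12,13,14,15): 1⊕1⊕0⊕1⊕0⊕1⊕0⊕1 = 1
Syndrome s8…s1 = 1100 → error at position 12.
Flip position 12: 001111011010101 → 001111011011101
Read data bits from positions 3,5,6,7,9,10,11,12,13,14,15: 11101011101

11101011101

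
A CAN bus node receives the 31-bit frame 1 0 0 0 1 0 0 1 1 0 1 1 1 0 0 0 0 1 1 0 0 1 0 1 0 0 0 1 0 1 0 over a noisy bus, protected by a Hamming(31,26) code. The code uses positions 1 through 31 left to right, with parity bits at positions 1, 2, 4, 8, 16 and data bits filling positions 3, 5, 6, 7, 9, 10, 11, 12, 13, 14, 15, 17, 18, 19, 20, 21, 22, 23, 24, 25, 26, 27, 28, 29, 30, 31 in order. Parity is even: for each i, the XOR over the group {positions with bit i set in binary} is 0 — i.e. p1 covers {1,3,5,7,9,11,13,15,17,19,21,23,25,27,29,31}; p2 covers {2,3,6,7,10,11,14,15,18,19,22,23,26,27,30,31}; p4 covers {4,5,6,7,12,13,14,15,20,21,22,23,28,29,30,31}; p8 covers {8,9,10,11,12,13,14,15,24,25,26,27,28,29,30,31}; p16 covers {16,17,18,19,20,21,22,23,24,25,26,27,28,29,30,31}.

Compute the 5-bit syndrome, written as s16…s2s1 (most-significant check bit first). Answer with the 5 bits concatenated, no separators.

s1 (pos 1,3,5,7,9,11,13,15,17,19,21,23,25,27,29,31): 1⊕0⊕1⊕0⊕1⊕1⊕1⊕0⊕0⊕1⊕0⊕0⊕0⊕0⊕0⊕0 = 0
s2 (pos 2,3,6,7,10,11,14,15,18,19,22,23,26,27,30,31): 0⊕0⊕0⊕0⊕0⊕1⊕0⊕0⊕1⊕1⊕1⊕0⊕0⊕0⊕1⊕0 = 1
s4 (pos 4,5,6,7,12,13,14,15,20,21,22,23,28,29,30,31): 0⊕1⊕0⊕0⊕1⊕1⊕0⊕0⊕0⊕0⊕1⊕0⊕1⊕0⊕1⊕0 = 0
s8 (pos 8,9,10,11,12,13,14,15,24,25,26,27,28,29,30,31): 1⊕1⊕0⊕1⊕1⊕1⊕0⊕0⊕1⊕0⊕0⊕0⊕1⊕0⊕1⊕0 = 0
s16 (pos 16,17,18,19,20,21,22,23,24,25,26,27,28,29,30,31): 0⊕0⊕1⊕1⊕0⊕0⊕1⊕0⊕1⊕0⊕0⊕0⊕1⊕0⊕1⊕0 = 0
Syndrome s16…s1 = 00010 → error at position 2.

00010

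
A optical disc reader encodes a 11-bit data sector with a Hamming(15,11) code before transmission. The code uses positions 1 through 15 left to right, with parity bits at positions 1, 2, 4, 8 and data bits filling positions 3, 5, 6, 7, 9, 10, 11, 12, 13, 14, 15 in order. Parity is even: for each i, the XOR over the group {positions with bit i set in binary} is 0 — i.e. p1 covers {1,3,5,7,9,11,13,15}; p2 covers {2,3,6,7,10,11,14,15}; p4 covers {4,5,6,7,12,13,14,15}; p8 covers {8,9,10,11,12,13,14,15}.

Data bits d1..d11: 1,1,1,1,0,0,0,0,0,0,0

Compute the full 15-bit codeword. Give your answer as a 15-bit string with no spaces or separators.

Place data at non-parity positions: p1 p2 1 p4 1 1 1 p8 0 0 0 0 0 0 0
p1 (pos 1,3,5,7,9,11,13,15): XOR of data positions = 1⊕1⊕1⊕0⊕0⊕0⊕0 = 1
p2 (pos 2,3,6,7,10,11,14,15): XOR of data positions = 1⊕1⊕1⊕0⊕0⊕0⊕0 = 1
p4 (pos 4,5,6,7,12,13,14,15): XOR of data positions = 1⊕1⊕1⊕0⊕0⊕0⊕0 = 1
p8 (pos 8,9,10,11,12,13,14,15): XOR of data positions = 0⊕0⊕0⊕0⊕0⊕0⊕0 = 0
Codeword: 111111100000000

111111100000000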